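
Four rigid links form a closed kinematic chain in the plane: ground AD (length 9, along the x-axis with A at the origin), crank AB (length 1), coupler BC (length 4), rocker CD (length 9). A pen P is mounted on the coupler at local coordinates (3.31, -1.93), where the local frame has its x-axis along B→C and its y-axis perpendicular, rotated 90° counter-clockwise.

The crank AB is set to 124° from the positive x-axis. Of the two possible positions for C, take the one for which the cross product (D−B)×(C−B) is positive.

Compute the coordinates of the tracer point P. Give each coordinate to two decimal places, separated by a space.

A=(0,0), D=(9.00,0)
B = A + 1.00·(cos124°, sin124°) = (-0.5592, 0.8290)
|BD| = 9.5951
circle(B,4.00) ∩ circle(D,9.00): a=1.4104, h=3.7431
  candidates: C₊=(1.1693,4.4363) cross=35.915; C₋=(0.5225,-3.0219) cross=-35.915
  mode + wants cross > 0 → take C=(1.1693,4.4363) (cross=35.915)
ex = (C−B)/|BC| = (0.4321,0.9018); ey = (-0.9018,0.4321)
P = B + 3.31·ex + -1.93·ey = (2.6117,2.9800)

2.61 2.98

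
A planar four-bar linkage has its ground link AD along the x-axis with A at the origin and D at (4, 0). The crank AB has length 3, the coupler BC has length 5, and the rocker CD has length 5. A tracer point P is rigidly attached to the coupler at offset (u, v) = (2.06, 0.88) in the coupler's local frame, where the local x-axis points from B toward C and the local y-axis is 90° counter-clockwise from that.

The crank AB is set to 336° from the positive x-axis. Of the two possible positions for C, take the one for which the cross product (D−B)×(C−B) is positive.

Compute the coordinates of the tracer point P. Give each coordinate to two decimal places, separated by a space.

0.86 -0.00

A=(0,0), D=(4.00,0)
B = A + 3.00·(cos336°, sin336°) = (2.7406, -1.2202)
|BD| = 1.7535
circle(B,5.00) ∩ circle(D,5.00): a=0.8768, h=4.9225
  candidates: C₊=(-0.0550,2.9252) cross=8.632; C₋=(6.7957,-4.1454) cross=-8.632
  mode + wants cross > 0 → take C=(-0.0550,2.9252) (cross=8.632)
ex = (C−B)/|BC| = (-0.5591,0.8291); ey = (-0.8291,-0.5591)
P = B + 2.06·ex + 0.88·ey = (0.8592,-0.0044)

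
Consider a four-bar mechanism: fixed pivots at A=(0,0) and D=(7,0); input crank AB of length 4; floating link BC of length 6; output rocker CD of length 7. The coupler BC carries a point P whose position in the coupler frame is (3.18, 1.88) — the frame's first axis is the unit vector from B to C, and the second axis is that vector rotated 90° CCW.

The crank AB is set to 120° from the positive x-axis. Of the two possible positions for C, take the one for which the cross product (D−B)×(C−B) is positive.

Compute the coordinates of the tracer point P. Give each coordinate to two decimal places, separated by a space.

A=(0,0), D=(7.00,0)
B = A + 4.00·(cos120°, sin120°) = (-2.0000, 3.4641)
|BD| = 9.6437
circle(B,6.00) ∩ circle(D,7.00): a=4.1478, h=4.3354
  candidates: C₊=(3.4283,6.0202) cross=41.809; C₋=(0.3136,-2.0719) cross=-41.809
  mode + wants cross > 0 → take C=(3.4283,6.0202) (cross=41.809)
ex = (C−B)/|BC| = (0.9047,0.4260); ey = (-0.4260,0.9047)
P = B + 3.18·ex + 1.88·ey = (0.0761,6.5197)

0.08 6.52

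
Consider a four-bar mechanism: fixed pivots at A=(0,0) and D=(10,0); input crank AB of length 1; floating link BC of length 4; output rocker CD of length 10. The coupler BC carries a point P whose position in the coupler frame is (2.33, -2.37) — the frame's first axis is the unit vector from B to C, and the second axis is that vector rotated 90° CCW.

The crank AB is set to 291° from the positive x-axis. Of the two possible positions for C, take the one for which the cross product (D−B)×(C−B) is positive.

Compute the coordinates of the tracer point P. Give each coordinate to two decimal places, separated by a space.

2.80 1.32

A=(0,0), D=(10.00,0)
B = A + 1.00·(cos291°, sin291°) = (0.3584, -0.9336)
|BD| = 9.6867
circle(B,4.00) ∩ circle(D,10.00): a=0.5075, h=3.9677
  candidates: C₊=(0.4811,3.0645) cross=38.434; C₋=(1.2459,-4.8339) cross=-38.434
  mode + wants cross > 0 → take C=(0.4811,3.0645) (cross=38.434)
ex = (C−B)/|BC| = (0.0307,0.9995); ey = (-0.9995,0.0307)
P = B + 2.33·ex + -2.37·ey = (2.7988,1.3226)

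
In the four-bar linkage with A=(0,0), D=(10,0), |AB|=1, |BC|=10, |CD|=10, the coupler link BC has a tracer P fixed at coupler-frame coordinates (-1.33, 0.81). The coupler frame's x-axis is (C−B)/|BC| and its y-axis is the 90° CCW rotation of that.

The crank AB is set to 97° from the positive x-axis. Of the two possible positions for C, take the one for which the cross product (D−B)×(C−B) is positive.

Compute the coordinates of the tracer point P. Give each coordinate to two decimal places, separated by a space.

A=(0,0), D=(10.00,0)
B = A + 1.00·(cos97°, sin97°) = (-0.1219, 0.9925)
|BD| = 10.1704
circle(B,10.00) ∩ circle(D,10.00): a=5.0852, h=8.6105
  candidates: C₊=(5.7794,9.0657) cross=87.572; C₋=(4.0988,-8.0731) cross=-87.572
  mode + wants cross > 0 → take C=(5.7794,9.0657) (cross=87.572)
ex = (C−B)/|BC| = (0.5901,0.8073); ey = (-0.8073,0.5901)
P = B + -1.33·ex + 0.81·ey = (-1.5607,0.3968)

-1.56 0.40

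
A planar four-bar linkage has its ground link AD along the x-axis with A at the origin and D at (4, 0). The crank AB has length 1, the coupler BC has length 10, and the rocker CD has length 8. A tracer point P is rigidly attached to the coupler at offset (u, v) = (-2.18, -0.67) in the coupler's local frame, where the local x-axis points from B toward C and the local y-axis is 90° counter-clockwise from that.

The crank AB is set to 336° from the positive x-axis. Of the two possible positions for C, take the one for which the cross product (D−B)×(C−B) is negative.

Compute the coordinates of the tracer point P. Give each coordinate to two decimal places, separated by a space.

A=(0,0), D=(4.00,0)
B = A + 1.00·(cos336°, sin336°) = (0.9135, -0.4067)
|BD| = 3.1131
circle(B,10.00) ∩ circle(D,8.00): a=7.3385, h=6.7931
  candidates: C₊=(7.3016,7.2869) cross=21.148; C₋=(9.0767,-6.1828) cross=-21.148
  mode - wants cross < 0 → take C=(9.0767,-6.1828) (cross=-21.148)
ex = (C−B)/|BC| = (0.8163,-0.5776); ey = (0.5776,0.8163)
P = B + -2.18·ex + -0.67·ey = (-1.2530,0.3055)

-1.25 0.31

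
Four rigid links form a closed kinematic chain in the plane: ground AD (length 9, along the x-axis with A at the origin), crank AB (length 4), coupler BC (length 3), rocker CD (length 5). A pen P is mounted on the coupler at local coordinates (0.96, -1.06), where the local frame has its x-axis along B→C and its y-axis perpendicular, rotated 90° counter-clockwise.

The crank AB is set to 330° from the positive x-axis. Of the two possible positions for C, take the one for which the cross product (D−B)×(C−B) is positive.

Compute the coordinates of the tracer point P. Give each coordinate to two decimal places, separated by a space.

A=(0,0), D=(9.00,0)
B = A + 4.00·(cos330°, sin330°) = (3.4641, -2.0000)
|BD| = 5.8861
circle(B,3.00) ∩ circle(D,5.00): a=1.5839, h=2.5478
  candidates: C₊=(4.0881,0.9344) cross=14.997; C₋=(5.8195,-3.8580) cross=-14.997
  mode + wants cross > 0 → take C=(4.0881,0.9344) (cross=14.997)
ex = (C−B)/|BC| = (0.2080,0.9781); ey = (-0.9781,0.2080)
P = B + 0.96·ex + -1.06·ey = (4.7006,-1.2815)

4.70 -1.28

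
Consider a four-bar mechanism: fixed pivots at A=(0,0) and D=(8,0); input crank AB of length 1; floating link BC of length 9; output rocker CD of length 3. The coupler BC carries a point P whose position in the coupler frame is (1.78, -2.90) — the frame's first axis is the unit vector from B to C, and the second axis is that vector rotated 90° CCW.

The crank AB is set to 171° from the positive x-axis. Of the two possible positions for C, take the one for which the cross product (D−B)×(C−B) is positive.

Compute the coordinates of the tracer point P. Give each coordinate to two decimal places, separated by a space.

1.61 -2.04

A=(0,0), D=(8.00,0)
B = A + 1.00·(cos171°, sin171°) = (-0.9877, 0.1564)
|BD| = 8.9890
circle(B,9.00) ∩ circle(D,3.00): a=8.4994, h=2.9598
  candidates: C₊=(7.5619,2.9678) cross=26.606; C₋=(7.4589,-2.9508) cross=-26.606
  mode + wants cross > 0 → take C=(7.5619,2.9678) (cross=26.606)
ex = (C−B)/|BC| = (0.9500,0.3124); ey = (-0.3124,0.9500)
P = B + 1.78·ex + -2.90·ey = (1.6091,-2.0424)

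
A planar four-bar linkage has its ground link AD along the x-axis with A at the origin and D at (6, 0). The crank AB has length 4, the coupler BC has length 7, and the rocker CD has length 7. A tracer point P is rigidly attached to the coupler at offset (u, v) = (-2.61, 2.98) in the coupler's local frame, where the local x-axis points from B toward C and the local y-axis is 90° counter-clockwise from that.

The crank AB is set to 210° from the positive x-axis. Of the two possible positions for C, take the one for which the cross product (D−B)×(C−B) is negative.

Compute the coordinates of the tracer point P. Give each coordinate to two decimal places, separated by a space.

A=(0,0), D=(6.00,0)
B = A + 4.00·(cos210°, sin210°) = (-3.4641, -2.0000)
|BD| = 9.6731
circle(B,7.00) ∩ circle(D,7.00): a=4.8366, h=5.0604
  candidates: C₊=(0.2217,3.9511) cross=48.950; C₋=(2.3142,-5.9511) cross=-48.950
  mode - wants cross < 0 → take C=(2.3142,-5.9511) (cross=-48.950)
ex = (C−B)/|BC| = (0.8255,-0.5644); ey = (0.5644,0.8255)
P = B + -2.61·ex + 2.98·ey = (-3.9366,1.9331)

-3.94 1.93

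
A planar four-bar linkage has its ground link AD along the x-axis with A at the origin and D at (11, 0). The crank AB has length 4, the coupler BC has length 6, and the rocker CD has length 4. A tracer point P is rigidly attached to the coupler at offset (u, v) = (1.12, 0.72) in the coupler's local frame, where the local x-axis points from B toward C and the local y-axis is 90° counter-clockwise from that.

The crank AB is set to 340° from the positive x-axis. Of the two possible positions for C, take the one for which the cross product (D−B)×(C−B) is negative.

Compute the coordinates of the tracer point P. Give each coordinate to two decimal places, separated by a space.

A=(0,0), D=(11.00,0)
B = A + 4.00·(cos340°, sin340°) = (3.7588, -1.3681)
|BD| = 7.3693
circle(B,6.00) ∩ circle(D,4.00): a=5.0416, h=3.2530
  candidates: C₊=(8.1089,2.7643) cross=23.972; C₋=(9.3167,-3.6286) cross=-23.972
  mode - wants cross < 0 → take C=(9.3167,-3.6286) (cross=-23.972)
ex = (C−B)/|BC| = (0.9263,-0.3767); ey = (0.3767,0.9263)
P = B + 1.12·ex + 0.72·ey = (5.0675,-1.1231)

5.07 -1.12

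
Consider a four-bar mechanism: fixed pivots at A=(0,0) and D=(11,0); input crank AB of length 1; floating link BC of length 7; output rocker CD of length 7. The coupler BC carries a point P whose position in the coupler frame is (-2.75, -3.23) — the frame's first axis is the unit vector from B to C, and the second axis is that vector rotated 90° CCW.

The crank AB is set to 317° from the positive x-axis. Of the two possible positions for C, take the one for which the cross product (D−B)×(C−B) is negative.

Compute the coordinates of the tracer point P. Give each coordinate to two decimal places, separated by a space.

A=(0,0), D=(11.00,0)
B = A + 1.00·(cos317°, sin317°) = (0.7314, -0.6820)
|BD| = 10.2913
circle(B,7.00) ∩ circle(D,7.00): a=5.1456, h=4.7458
  candidates: C₊=(5.5512,4.3944) cross=48.840; C₋=(6.1802,-5.0763) cross=-48.840
  mode - wants cross < 0 → take C=(6.1802,-5.0763) (cross=-48.840)
ex = (C−B)/|BC| = (0.7784,-0.6278); ey = (0.6278,0.7784)
P = B + -2.75·ex + -3.23·ey = (-3.4369,-1.4699)

-3.44 -1.47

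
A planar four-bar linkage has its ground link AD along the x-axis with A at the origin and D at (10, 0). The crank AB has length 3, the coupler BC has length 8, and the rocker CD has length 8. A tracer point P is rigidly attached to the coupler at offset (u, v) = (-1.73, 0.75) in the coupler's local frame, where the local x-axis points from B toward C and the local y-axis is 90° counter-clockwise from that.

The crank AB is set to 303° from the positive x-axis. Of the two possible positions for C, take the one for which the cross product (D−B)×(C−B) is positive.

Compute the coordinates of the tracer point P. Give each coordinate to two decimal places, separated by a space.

0.43 -3.96

A=(0,0), D=(10.00,0)
B = A + 3.00·(cos303°, sin303°) = (1.6339, -2.5160)
|BD| = 8.7362
circle(B,8.00) ∩ circle(D,8.00): a=4.3681, h=6.7022
  candidates: C₊=(3.8867,5.1602) cross=58.552; C₋=(7.7472,-7.6762) cross=-58.552
  mode + wants cross > 0 → take C=(3.8867,5.1602) (cross=58.552)
ex = (C−B)/|BC| = (0.2816,0.9595); ey = (-0.9595,0.2816)
P = B + -1.73·ex + 0.75·ey = (0.4271,-3.9648)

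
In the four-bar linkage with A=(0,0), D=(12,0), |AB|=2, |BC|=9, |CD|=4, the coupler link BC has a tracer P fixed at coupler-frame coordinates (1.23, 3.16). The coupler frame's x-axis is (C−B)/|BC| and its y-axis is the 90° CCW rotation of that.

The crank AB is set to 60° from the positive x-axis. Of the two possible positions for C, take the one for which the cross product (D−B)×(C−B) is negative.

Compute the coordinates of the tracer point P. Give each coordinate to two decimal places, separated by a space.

3.58 3.93

A=(0,0), D=(12.00,0)
B = A + 2.00·(cos60°, sin60°) = (1.0000, 1.7321)
|BD| = 11.1355
circle(B,9.00) ∩ circle(D,4.00): a=8.4864, h=2.9970
  candidates: C₊=(9.8492,3.3726) cross=33.373; C₋=(8.9169,-2.5484) cross=-33.373
  mode - wants cross < 0 → take C=(8.9169,-2.5484) (cross=-33.373)
ex = (C−B)/|BC| = (0.8797,-0.4756); ey = (0.4756,0.8797)
P = B + 1.23·ex + 3.16·ey = (3.5849,3.9268)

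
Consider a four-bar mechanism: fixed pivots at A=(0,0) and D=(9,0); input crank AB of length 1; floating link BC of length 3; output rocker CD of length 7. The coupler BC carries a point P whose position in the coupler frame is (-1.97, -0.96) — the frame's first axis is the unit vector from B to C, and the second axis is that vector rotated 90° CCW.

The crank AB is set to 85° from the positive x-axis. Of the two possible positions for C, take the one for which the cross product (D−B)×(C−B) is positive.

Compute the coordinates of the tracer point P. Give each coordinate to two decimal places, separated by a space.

A=(0,0), D=(9.00,0)
B = A + 1.00·(cos85°, sin85°) = (0.0872, 0.9962)
|BD| = 8.9683
circle(B,3.00) ∩ circle(D,7.00): a=2.2541, h=1.9796
  candidates: C₊=(2.5472,2.7132) cross=17.754; C₋=(2.1074,-1.2216) cross=-17.754
  mode + wants cross > 0 → take C=(2.5472,2.7132) (cross=17.754)
ex = (C−B)/|BC| = (0.8200,0.5723); ey = (-0.5723,0.8200)
P = B + -1.97·ex + -0.96·ey = (-0.9788,-0.9185)

-0.98 -0.92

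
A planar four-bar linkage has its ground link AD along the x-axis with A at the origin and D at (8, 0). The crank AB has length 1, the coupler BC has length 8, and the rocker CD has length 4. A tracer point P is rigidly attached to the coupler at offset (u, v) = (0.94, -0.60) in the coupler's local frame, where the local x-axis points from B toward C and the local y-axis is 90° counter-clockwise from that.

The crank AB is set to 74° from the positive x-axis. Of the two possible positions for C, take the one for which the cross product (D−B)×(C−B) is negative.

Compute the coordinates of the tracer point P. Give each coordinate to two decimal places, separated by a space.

A=(0,0), D=(8.00,0)
B = A + 1.00·(cos74°, sin74°) = (0.2756, 0.9613)
|BD| = 7.7839
circle(B,8.00) ∩ circle(D,4.00): a=6.9752, h=3.9174
  candidates: C₊=(7.6813,3.9873) cross=30.493; C₋=(6.7137,-3.7875) cross=-30.493
  mode - wants cross < 0 → take C=(6.7137,-3.7875) (cross=-30.493)
ex = (C−B)/|BC| = (0.8048,-0.5936); ey = (0.5936,0.8048)
P = B + 0.94·ex + -0.60·ey = (0.6760,-0.0796)

0.68 -0.08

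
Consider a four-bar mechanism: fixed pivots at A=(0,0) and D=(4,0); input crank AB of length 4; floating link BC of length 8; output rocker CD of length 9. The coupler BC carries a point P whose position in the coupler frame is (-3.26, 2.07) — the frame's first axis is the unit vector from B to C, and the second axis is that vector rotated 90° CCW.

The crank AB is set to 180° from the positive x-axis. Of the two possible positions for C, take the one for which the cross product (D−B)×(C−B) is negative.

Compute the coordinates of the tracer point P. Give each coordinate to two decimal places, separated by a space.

A=(0,0), D=(4.00,0)
B = A + 4.00·(cos180°, sin180°) = (-4.0000, 0.0000)
|BD| = 8.0000
circle(B,8.00) ∩ circle(D,9.00): a=2.9375, h=7.4412
  candidates: C₊=(-1.0625,7.4412) cross=59.529; C₋=(-1.0625,-7.4412) cross=-59.529
  mode - wants cross < 0 → take C=(-1.0625,-7.4412) (cross=-59.529)
ex = (C−B)/|BC| = (0.3672,-0.9301); ey = (0.9301,0.3672)
P = B + -3.26·ex + 2.07·ey = (-3.2716,3.7924)

-3.27 3.79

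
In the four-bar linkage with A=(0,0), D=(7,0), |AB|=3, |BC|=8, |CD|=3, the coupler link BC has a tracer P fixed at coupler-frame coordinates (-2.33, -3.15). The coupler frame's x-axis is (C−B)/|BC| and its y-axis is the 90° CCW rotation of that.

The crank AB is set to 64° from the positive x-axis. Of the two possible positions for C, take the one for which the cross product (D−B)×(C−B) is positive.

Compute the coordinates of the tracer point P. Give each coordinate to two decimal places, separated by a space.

-1.30 -0.22

A=(0,0), D=(7.00,0)
B = A + 3.00·(cos64°, sin64°) = (1.3151, 2.6964)
|BD| = 6.2919
circle(B,8.00) ∩ circle(D,3.00): a=7.5166, h=2.7386
  candidates: C₊=(9.2802,1.9496) cross=17.231; C₋=(6.9329,-2.9992) cross=-17.231
  mode + wants cross > 0 → take C=(9.2802,1.9496) (cross=17.231)
ex = (C−B)/|BC| = (0.9956,-0.0934); ey = (0.0934,0.9956)
P = B + -2.33·ex + -3.15·ey = (-1.2988,-0.2224)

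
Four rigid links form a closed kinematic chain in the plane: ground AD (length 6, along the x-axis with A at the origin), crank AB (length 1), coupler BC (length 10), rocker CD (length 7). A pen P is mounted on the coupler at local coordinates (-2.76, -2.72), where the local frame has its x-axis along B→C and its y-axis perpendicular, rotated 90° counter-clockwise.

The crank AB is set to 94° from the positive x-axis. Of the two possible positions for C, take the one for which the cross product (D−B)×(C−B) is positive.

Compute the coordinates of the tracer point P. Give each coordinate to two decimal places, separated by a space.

-0.81 -2.81

A=(0,0), D=(6.00,0)
B = A + 1.00·(cos94°, sin94°) = (-0.0698, 0.9976)
|BD| = 6.1512
circle(B,10.00) ∩ circle(D,7.00): a=7.2211, h=6.9177
  candidates: C₊=(8.1777,6.6527) cross=42.552; C₋=(5.9339,-6.9997) cross=-42.552
  mode + wants cross > 0 → take C=(8.1777,6.6527) (cross=42.552)
ex = (C−B)/|BC| = (0.8247,0.5655); ey = (-0.5655,0.8247)
P = B + -2.76·ex + -2.72·ey = (-0.8079,-2.8065)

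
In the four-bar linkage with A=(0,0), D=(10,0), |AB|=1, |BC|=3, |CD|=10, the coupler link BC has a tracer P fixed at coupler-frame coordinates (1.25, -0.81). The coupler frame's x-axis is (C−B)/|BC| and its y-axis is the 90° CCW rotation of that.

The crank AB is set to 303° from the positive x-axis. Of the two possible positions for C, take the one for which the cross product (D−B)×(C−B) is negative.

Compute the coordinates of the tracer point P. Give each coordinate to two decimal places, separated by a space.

A=(0,0), D=(10.00,0)
B = A + 1.00·(cos303°, sin303°) = (0.5446, -0.8387)
|BD| = 9.4925
circle(B,3.00) ∩ circle(D,10.00): a=-0.0470, h=2.9996
  candidates: C₊=(0.2328,2.1451) cross=28.474; C₋=(0.7628,-3.8307) cross=-28.474
  mode - wants cross < 0 → take C=(0.7628,-3.8307) (cross=-28.474)
ex = (C−B)/|BC| = (0.0727,-0.9974); ey = (0.9974,0.0727)
P = B + 1.25·ex + -0.81·ey = (-0.1723,-2.1443)

-0.17 -2.14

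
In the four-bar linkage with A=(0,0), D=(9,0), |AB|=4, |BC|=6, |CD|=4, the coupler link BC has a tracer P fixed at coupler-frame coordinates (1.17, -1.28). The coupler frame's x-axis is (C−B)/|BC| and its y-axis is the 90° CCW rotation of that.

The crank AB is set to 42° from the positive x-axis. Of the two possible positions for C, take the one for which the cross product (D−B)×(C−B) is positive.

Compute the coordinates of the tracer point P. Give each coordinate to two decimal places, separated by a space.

4.40 1.69

A=(0,0), D=(9.00,0)
B = A + 4.00·(cos42°, sin42°) = (2.9726, 2.6765)
|BD| = 6.5950
circle(B,6.00) ∩ circle(D,4.00): a=4.8138, h=3.5815
  candidates: C₊=(8.8257,3.9962) cross=23.620; C₋=(5.9186,-2.5504) cross=-23.620
  mode + wants cross > 0 → take C=(8.8257,3.9962) (cross=23.620)
ex = (C−B)/|BC| = (0.9755,0.2199); ey = (-0.2199,0.9755)
P = B + 1.17·ex + -1.28·ey = (4.3955,1.6852)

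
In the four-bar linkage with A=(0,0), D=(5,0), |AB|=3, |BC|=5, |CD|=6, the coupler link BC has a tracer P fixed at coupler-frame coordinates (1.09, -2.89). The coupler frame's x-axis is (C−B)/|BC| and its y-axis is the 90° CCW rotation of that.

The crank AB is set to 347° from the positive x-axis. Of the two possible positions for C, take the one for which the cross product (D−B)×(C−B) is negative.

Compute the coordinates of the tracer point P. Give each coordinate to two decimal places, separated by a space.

A=(0,0), D=(5.00,0)
B = A + 3.00·(cos347°, sin347°) = (2.9231, -0.6749)
|BD| = 2.1838
circle(B,5.00) ∩ circle(D,6.00): a=-1.4267, h=4.7921
  candidates: C₊=(0.0854,3.4418) cross=10.465; C₋=(3.0472,-5.6733) cross=-10.465
  mode - wants cross < 0 → take C=(3.0472,-5.6733) (cross=-10.465)
ex = (C−B)/|BC| = (0.0248,-0.9997); ey = (0.9997,0.0248)
P = B + 1.09·ex + -2.89·ey = (0.0610,-1.8362)

0.06 -1.84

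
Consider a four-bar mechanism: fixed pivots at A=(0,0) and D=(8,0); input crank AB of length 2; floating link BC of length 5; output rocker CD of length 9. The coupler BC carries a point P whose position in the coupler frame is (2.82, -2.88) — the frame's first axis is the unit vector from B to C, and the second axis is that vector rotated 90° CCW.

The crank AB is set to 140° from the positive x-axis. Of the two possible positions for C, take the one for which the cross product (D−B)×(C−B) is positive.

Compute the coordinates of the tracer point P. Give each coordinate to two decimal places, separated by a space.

2.37 2.29

A=(0,0), D=(8.00,0)
B = A + 2.00·(cos140°, sin140°) = (-1.5321, 1.2856)
|BD| = 9.6184
circle(B,5.00) ∩ circle(D,9.00): a=1.8981, h=4.6257
  candidates: C₊=(0.9672,5.6161) cross=44.492; C₋=(-0.2693,-3.5523) cross=-44.492
  mode + wants cross > 0 → take C=(0.9672,5.6161) (cross=44.492)
ex = (C−B)/|BC| = (0.4999,0.8661); ey = (-0.8661,0.4999)
P = B + 2.82·ex + -2.88·ey = (2.3719,2.2884)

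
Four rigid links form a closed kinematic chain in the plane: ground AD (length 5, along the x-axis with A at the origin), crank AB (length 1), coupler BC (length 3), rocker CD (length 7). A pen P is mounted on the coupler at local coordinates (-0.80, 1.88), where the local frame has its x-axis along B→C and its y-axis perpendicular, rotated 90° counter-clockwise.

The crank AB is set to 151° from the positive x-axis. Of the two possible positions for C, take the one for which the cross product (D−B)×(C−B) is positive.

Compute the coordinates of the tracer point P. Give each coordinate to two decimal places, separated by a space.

A=(0,0), D=(5.00,0)
B = A + 1.00·(cos151°, sin151°) = (-0.8746, 0.4848)
|BD| = 5.8946
circle(B,3.00) ∩ circle(D,7.00): a=-0.4456, h=2.9667
  candidates: C₊=(-1.0748,3.4781) cross=17.488; C₋=(-1.5628,-2.4352) cross=-17.488
  mode + wants cross > 0 → take C=(-1.0748,3.4781) (cross=17.488)
ex = (C−B)/|BC| = (-0.0667,0.9978); ey = (-0.9978,-0.0667)
P = B + -0.80·ex + 1.88·ey = (-2.6971,-0.4388)

-2.70 -0.44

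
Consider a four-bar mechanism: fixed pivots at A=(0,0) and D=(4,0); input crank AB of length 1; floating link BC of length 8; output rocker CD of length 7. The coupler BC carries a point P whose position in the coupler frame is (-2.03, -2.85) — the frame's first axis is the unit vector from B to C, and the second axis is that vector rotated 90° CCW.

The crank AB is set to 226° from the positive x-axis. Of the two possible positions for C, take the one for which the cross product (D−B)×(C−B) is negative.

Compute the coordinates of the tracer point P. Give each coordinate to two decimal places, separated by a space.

-4.19 -0.89

A=(0,0), D=(4.00,0)
B = A + 1.00·(cos226°, sin226°) = (-0.6947, -0.7193)
|BD| = 4.7494
circle(B,8.00) ∩ circle(D,7.00): a=3.9539, h=6.9546
  candidates: C₊=(2.1603,6.7539) cross=33.031; C₋=(4.2669,-6.9949) cross=-33.031
  mode - wants cross < 0 → take C=(4.2669,-6.9949) (cross=-33.031)
ex = (C−B)/|BC| = (0.6202,-0.7844); ey = (0.7844,0.6202)
P = B + -2.03·ex + -2.85·ey = (-4.1893,-0.8945)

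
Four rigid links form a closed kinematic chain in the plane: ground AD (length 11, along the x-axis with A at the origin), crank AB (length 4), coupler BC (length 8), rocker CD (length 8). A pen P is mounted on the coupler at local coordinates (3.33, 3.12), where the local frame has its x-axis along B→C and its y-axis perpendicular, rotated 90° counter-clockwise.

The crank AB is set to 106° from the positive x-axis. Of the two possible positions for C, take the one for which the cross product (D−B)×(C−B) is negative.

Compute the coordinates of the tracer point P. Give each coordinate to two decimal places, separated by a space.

3.36 2.90

A=(0,0), D=(11.00,0)
B = A + 4.00·(cos106°, sin106°) = (-1.1025, 3.8450)
|BD| = 12.6987
circle(B,8.00) ∩ circle(D,8.00): a=6.3493, h=4.8668
  candidates: C₊=(6.4224,6.5609) cross=61.802; C₋=(3.4751,-2.7158) cross=-61.802
  mode - wants cross < 0 → take C=(3.4751,-2.7158) (cross=-61.802)
ex = (C−B)/|BC| = (0.5722,-0.8201); ey = (0.8201,0.5722)
P = B + 3.33·ex + 3.12·ey = (3.3616,2.8994)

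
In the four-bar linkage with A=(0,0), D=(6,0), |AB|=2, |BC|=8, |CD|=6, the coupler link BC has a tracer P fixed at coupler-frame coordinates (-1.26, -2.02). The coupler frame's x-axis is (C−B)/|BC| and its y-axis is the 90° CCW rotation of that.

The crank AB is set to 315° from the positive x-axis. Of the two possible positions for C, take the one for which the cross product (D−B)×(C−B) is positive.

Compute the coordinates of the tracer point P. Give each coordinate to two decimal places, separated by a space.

A=(0,0), D=(6.00,0)
B = A + 2.00·(cos315°, sin315°) = (1.4142, -1.4142)
|BD| = 4.7989
circle(B,8.00) ∩ circle(D,6.00): a=5.3168, h=5.9776
  candidates: C₊=(4.7333,5.8648) cross=28.686; C₋=(8.2565,-5.5595) cross=-28.686
  mode + wants cross > 0 → take C=(4.7333,5.8648) (cross=28.686)
ex = (C−B)/|BC| = (0.4149,0.9099); ey = (-0.9099,0.4149)
P = B + -1.26·ex + -2.02·ey = (2.7294,-3.3987)

2.73 -3.40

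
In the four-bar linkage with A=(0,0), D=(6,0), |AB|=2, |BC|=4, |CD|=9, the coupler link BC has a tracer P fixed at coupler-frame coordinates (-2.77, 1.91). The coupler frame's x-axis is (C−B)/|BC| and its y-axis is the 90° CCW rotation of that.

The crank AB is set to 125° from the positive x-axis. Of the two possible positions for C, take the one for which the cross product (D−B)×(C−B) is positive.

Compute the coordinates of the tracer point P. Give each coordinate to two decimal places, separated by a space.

A=(0,0), D=(6.00,0)
B = A + 2.00·(cos125°, sin125°) = (-1.1472, 1.6383)
|BD| = 7.3325
circle(B,4.00) ∩ circle(D,9.00): a=-0.7661, h=3.9260
  candidates: C₊=(-1.0167,5.6362) cross=28.787; C₋=(-2.7710,-2.0172) cross=-28.787
  mode + wants cross > 0 → take C=(-1.0167,5.6362) (cross=28.787)
ex = (C−B)/|BC| = (0.0326,0.9995); ey = (-0.9995,0.0326)
P = B + -2.77·ex + 1.91·ey = (-3.1465,-1.0679)

-3.15 -1.07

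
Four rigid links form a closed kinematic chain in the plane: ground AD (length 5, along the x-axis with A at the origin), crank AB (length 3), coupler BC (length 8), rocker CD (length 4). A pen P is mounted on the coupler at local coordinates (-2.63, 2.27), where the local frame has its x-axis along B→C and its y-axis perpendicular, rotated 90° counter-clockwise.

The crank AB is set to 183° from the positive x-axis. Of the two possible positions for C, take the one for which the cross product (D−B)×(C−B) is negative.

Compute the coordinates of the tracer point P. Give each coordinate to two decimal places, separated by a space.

-4.26 3.08

A=(0,0), D=(5.00,0)
B = A + 3.00·(cos183°, sin183°) = (-2.9959, -0.1570)
|BD| = 7.9974
circle(B,8.00) ∩ circle(D,4.00): a=6.9997, h=3.8736
  candidates: C₊=(3.9264,3.8532) cross=30.979; C₋=(4.0785,-3.8924) cross=-30.979
  mode - wants cross < 0 → take C=(4.0785,-3.8924) (cross=-30.979)
ex = (C−B)/|BC| = (0.8843,-0.4669); ey = (0.4669,0.8843)
P = B + -2.63·ex + 2.27·ey = (-4.2617,3.0784)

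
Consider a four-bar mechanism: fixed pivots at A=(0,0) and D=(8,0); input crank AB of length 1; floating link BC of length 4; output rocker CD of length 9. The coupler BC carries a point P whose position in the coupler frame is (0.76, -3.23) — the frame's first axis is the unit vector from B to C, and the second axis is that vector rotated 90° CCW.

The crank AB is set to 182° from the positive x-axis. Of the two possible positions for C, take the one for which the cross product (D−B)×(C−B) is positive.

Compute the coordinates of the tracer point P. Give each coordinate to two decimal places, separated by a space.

A=(0,0), D=(8.00,0)
B = A + 1.00·(cos182°, sin182°) = (-0.9994, -0.0349)
|BD| = 8.9995
circle(B,4.00) ∩ circle(D,9.00): a=0.8884, h=3.9001
  candidates: C₊=(-0.1261,3.8686) cross=35.099; C₋=(-0.0959,-3.9315) cross=-35.099
  mode + wants cross > 0 → take C=(-0.1261,3.8686) (cross=35.099)
ex = (C−B)/|BC| = (0.2183,0.9759); ey = (-0.9759,0.2183)
P = B + 0.76·ex + -3.23·ey = (2.3186,0.0016)

2.32 0.00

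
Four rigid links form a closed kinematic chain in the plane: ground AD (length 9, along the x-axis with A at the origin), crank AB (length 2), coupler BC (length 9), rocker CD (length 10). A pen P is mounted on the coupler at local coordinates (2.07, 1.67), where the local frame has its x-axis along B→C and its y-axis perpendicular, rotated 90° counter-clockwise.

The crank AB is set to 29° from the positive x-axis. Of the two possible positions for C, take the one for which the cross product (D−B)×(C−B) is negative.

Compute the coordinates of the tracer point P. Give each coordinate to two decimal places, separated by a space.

3.68 -0.86

A=(0,0), D=(9.00,0)
B = A + 2.00·(cos29°, sin29°) = (1.7492, 0.9696)
|BD| = 7.3153
circle(B,9.00) ∩ circle(D,10.00): a=2.3590, h=8.6853
  candidates: C₊=(5.2386,9.2656) cross=63.536; C₋=(2.9362,-7.9518) cross=-63.536
  mode - wants cross < 0 → take C=(2.9362,-7.9518) (cross=-63.536)
ex = (C−B)/|BC| = (0.1319,-0.9913); ey = (0.9913,0.1319)
P = B + 2.07·ex + 1.67·ey = (3.6777,-0.8620)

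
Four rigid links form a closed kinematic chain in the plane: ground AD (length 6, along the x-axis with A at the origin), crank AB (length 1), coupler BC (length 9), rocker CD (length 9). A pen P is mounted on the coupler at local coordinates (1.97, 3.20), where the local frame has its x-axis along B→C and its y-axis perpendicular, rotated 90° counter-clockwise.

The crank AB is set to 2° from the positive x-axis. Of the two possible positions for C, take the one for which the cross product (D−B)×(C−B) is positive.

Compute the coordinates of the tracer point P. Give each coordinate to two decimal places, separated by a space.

A=(0,0), D=(6.00,0)
B = A + 1.00·(cos2°, sin2°) = (0.9994, 0.0349)
|BD| = 5.0007
circle(B,9.00) ∩ circle(D,9.00): a=2.5004, h=8.6457
  candidates: C₊=(3.5600,8.6629) cross=43.235; C₋=(3.4394,-8.6280) cross=-43.235
  mode + wants cross > 0 → take C=(3.5600,8.6629) (cross=43.235)
ex = (C−B)/|BC| = (0.2845,0.9587); ey = (-0.9587,0.2845)
P = B + 1.97·ex + 3.20·ey = (-1.5079,2.8339)

-1.51 2.83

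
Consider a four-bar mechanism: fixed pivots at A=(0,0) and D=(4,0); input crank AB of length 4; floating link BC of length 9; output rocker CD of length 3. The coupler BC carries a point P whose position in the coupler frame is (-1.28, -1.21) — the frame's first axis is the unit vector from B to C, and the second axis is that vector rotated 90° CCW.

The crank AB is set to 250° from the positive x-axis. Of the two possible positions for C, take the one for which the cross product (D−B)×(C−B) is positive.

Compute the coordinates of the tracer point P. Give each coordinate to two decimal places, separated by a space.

A=(0,0), D=(4.00,0)
B = A + 4.00·(cos250°, sin250°) = (-1.3681, -3.7588)
|BD| = 6.5532
circle(B,9.00) ∩ circle(D,3.00): a=8.7701, h=2.0213
  candidates: C₊=(4.6566,2.9273) cross=13.246; C₋=(6.9753,-0.3842) cross=-13.246
  mode + wants cross > 0 → take C=(4.6566,2.9273) (cross=13.246)
ex = (C−B)/|BC| = (0.6694,0.7429); ey = (-0.7429,0.6694)
P = B + -1.28·ex + -1.21·ey = (-1.3260,-5.5197)

-1.33 -5.52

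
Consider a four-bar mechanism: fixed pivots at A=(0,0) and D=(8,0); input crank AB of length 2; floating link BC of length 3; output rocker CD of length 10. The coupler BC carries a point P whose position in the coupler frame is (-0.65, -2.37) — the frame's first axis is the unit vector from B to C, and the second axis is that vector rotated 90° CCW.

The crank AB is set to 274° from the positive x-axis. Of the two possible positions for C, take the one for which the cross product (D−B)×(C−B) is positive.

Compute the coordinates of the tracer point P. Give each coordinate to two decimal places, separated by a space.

2.26 -0.76

A=(0,0), D=(8.00,0)
B = A + 2.00·(cos274°, sin274°) = (0.1395, -1.9951)
|BD| = 8.1097
circle(B,3.00) ∩ circle(D,10.00): a=-1.5557, h=2.5651
  candidates: C₊=(-1.9994,0.1084) cross=20.803; C₋=(-0.7373,-4.8641) cross=-20.803
  mode + wants cross > 0 → take C=(-1.9994,0.1084) (cross=20.803)
ex = (C−B)/|BC| = (-0.7130,0.7012); ey = (-0.7012,-0.7130)
P = B + -0.65·ex + -2.37·ey = (2.2648,-0.7612)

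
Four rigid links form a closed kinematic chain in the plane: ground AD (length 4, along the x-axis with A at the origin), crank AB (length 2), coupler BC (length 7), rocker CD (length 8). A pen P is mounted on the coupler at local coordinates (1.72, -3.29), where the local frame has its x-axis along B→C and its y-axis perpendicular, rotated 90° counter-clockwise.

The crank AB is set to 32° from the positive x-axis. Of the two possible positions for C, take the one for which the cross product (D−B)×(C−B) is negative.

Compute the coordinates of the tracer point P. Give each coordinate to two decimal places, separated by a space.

-1.95 1.77

A=(0,0), D=(4.00,0)
B = A + 2.00·(cos32°, sin32°) = (1.6961, 1.0598)
|BD| = 2.5360
circle(B,7.00) ∩ circle(D,8.00): a=-1.6894, h=6.7931
  candidates: C₊=(3.0002,7.9373) cross=17.227; C₋=(-2.6777,-4.4055) cross=-17.227
  mode - wants cross < 0 → take C=(-2.6777,-4.4055) (cross=-17.227)
ex = (C−B)/|BC| = (-0.6248,-0.7808); ey = (0.7808,-0.6248)
P = B + 1.72·ex + -3.29·ey = (-1.9473,1.7726)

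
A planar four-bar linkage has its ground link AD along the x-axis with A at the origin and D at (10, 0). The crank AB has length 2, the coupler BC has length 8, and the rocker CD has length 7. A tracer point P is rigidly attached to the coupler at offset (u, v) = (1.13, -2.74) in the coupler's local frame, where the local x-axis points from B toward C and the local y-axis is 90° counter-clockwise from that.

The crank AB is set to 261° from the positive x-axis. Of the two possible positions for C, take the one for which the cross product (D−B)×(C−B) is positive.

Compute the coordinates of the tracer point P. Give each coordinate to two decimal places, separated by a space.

2.55 -2.74

A=(0,0), D=(10.00,0)
B = A + 2.00·(cos261°, sin261°) = (-0.3129, -1.9754)
|BD| = 10.5004
circle(B,8.00) ∩ circle(D,7.00): a=5.9644, h=5.3316
  candidates: C₊=(4.5421,4.3830) cross=55.983; C₋=(6.5481,-6.0897) cross=-55.983
  mode + wants cross > 0 → take C=(4.5421,4.3830) (cross=55.983)
ex = (C−B)/|BC| = (0.6069,0.7948); ey = (-0.7948,0.6069)
P = B + 1.13·ex + -2.74·ey = (2.5507,-2.7401)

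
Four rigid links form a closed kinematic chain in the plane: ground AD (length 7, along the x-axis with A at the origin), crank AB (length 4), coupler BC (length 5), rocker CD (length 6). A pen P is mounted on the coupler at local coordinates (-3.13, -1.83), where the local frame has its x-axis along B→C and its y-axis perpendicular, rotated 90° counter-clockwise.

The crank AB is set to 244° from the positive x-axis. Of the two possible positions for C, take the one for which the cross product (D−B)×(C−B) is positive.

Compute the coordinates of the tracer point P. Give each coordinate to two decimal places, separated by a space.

-1.97 -7.21

A=(0,0), D=(7.00,0)
B = A + 4.00·(cos244°, sin244°) = (-1.7535, -3.5952)
|BD| = 9.4630
circle(B,5.00) ∩ circle(D,6.00): a=4.1503, h=2.7884
  candidates: C₊=(1.0263,0.5609) cross=26.386; C₋=(3.1450,-4.5977) cross=-26.386
  mode + wants cross > 0 → take C=(1.0263,0.5609) (cross=26.386)
ex = (C−B)/|BC| = (0.5560,0.8312); ey = (-0.8312,0.5560)
P = B + -3.13·ex + -1.83·ey = (-1.9725,-7.2143)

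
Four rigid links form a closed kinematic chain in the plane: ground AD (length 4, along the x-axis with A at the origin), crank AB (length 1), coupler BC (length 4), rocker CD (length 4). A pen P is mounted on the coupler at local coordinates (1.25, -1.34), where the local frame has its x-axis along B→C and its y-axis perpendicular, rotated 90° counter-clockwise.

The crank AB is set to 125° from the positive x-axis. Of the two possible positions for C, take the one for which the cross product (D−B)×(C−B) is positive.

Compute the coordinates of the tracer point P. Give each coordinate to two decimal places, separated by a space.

A=(0,0), D=(4.00,0)
B = A + 1.00·(cos125°, sin125°) = (-0.5736, 0.8192)
|BD| = 4.6464
circle(B,4.00) ∩ circle(D,4.00): a=2.3232, h=3.2562
  candidates: C₊=(2.2873,3.6148) cross=15.129; C₋=(1.1391,-2.7956) cross=-15.129
  mode + wants cross > 0 → take C=(2.2873,3.6148) (cross=15.129)
ex = (C−B)/|BC| = (0.7152,0.6989); ey = (-0.6989,0.7152)
P = B + 1.25·ex + -1.34·ey = (1.2570,0.7344)

1.26 0.73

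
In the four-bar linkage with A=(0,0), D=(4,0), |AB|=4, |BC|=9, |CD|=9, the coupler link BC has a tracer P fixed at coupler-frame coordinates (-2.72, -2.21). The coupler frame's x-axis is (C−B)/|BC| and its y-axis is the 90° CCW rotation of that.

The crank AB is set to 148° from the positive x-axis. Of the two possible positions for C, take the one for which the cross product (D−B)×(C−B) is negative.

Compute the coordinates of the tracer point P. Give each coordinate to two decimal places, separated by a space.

-6.01 4.45

A=(0,0), D=(4.00,0)
B = A + 4.00·(cos148°, sin148°) = (-3.3922, 2.1197)
|BD| = 7.6901
circle(B,9.00) ∩ circle(D,9.00): a=3.8450, h=8.1373
  candidates: C₊=(2.5468,8.8819) cross=62.577; C₋=(-1.9390,-6.7622) cross=-62.577
  mode - wants cross < 0 → take C=(-1.9390,-6.7622) (cross=-62.577)
ex = (C−B)/|BC| = (0.1615,-0.9869); ey = (0.9869,0.1615)
P = B + -2.72·ex + -2.21·ey = (-6.0124,4.4472)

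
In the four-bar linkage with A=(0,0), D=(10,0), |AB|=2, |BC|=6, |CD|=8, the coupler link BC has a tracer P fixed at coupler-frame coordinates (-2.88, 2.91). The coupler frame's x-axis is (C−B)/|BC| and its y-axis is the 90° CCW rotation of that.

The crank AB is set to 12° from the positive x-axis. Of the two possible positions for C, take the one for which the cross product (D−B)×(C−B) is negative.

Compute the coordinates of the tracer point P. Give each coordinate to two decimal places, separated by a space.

A=(0,0), D=(10.00,0)
B = A + 2.00·(cos12°, sin12°) = (1.9563, 0.4158)
|BD| = 8.0544
circle(B,6.00) ∩ circle(D,8.00): a=2.2891, h=5.5462
  candidates: C₊=(4.5286,5.8364) cross=44.671; C₋=(3.9560,-5.2411) cross=-44.671
  mode - wants cross < 0 → take C=(3.9560,-5.2411) (cross=-44.671)
ex = (C−B)/|BC| = (0.3333,-0.9428); ey = (0.9428,0.3333)
P = B + -2.88·ex + 2.91·ey = (3.7401,4.1010)

3.74 4.10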